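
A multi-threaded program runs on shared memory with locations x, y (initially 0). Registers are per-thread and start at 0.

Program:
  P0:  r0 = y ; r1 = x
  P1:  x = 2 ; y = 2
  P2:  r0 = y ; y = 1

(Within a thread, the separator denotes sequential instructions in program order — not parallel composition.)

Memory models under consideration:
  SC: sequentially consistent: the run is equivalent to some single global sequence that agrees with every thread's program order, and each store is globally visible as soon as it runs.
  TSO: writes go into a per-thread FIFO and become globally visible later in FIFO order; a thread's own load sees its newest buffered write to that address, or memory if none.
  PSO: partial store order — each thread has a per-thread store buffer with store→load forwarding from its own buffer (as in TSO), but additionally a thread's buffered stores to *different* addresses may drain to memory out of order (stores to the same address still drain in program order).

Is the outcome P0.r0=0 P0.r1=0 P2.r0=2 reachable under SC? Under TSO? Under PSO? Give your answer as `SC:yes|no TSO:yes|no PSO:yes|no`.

outcome vector order: (P0.r0,P0.r1,P2.r0)
[SC] allowed = {000 002 020 022 100 120 122 220 222}
[TSO] allowed = {000 002 020 022 100 120 122 220 222}
[PSO] allowed = {000 002 020 022 100 102 120 122 200 202 220 222}
target 002 ∈ {SC,TSO,PSO}

SC:yes TSO:yes PSO:yes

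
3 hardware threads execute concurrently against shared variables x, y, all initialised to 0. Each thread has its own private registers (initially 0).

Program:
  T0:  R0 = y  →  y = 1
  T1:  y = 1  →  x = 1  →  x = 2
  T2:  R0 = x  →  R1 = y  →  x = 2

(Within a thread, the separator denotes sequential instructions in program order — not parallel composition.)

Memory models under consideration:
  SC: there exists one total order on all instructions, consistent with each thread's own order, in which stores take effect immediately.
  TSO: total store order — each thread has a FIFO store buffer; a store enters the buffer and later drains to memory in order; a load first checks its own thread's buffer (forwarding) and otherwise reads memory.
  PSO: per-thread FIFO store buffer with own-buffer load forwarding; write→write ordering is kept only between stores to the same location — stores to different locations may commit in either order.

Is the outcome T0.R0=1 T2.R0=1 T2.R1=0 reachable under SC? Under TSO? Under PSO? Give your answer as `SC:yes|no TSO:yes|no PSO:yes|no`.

SC:no TSO:no PSO:yes

outcome vector order: (T0.R0,T2.R0,T2.R1)
SC (8): <0 0 0>; <0 0 1>; <0 1 1>; <0 2 1>; <1 0 0>; <1 0 1>; <1 1 1>; <1 2 1>
TSO (8): <0 0 0>; <0 0 1>; <0 1 1>; <0 2 1>; <1 0 0>; <1 0 1>; <1 1 1>; <1 2 1>
PSO (12): <0 0 0>; <0 0 1>; <0 1 0>; <0 1 1>; <0 2 0>; <0 2 1>; <1 0 0>; <1 0 1>; <1 1 0>; <1 1 1>; <1 2 0>; <1 2 1>
target <1 1 0> ∈ {PSO}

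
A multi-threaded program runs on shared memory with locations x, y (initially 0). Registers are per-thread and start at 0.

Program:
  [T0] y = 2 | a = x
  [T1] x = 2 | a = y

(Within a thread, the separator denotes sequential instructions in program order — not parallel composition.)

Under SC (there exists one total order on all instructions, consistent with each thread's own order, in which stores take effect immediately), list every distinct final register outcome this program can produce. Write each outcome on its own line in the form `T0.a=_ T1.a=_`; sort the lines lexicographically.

T0.a=0 T1.a=2
T0.a=2 T1.a=0
T0.a=2 T1.a=2

outcome vector order: (T0.a,T1.a)
|SC outcomes| = 3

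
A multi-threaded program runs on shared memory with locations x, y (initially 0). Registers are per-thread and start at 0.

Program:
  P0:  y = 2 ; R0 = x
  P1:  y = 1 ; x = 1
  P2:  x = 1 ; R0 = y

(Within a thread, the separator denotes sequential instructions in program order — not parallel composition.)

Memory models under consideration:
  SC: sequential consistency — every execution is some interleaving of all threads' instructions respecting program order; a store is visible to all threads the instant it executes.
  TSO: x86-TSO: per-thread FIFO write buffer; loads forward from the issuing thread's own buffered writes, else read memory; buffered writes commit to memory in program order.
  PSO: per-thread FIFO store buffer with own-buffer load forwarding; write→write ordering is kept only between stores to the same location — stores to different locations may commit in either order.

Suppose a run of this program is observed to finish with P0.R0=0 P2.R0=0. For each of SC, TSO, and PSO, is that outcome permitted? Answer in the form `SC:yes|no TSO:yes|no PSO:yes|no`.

outcome vector order: (P0.R0,P2.R0)
[SC] allowed = {<0 1> <0 2> <1 0> <1 1> <1 2>}
[TSO] allowed = {<0 0> <0 1> <0 2> <1 0> <1 1> <1 2>}
[PSO] allowed = {<0 0> <0 1> <0 2> <1 0> <1 1> <1 2>}
target <0 0> ∈ {TSO,PSO}

SC:no TSO:yes PSO:yes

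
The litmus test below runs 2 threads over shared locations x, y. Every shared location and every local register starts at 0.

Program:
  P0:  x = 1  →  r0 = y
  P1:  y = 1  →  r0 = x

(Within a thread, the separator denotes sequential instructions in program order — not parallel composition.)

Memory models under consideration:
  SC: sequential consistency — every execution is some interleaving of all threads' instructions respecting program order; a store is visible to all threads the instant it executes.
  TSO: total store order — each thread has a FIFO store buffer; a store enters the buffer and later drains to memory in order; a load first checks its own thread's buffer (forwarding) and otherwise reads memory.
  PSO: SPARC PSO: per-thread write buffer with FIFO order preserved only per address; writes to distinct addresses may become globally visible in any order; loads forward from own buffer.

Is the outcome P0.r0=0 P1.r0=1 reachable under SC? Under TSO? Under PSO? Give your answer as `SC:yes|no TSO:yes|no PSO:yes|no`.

outcome vector order: (P0.r0,P1.r0)
SC: 3 outcomes — {(0,1); (1,0); (1,1)}
TSO: 4 outcomes — {(0,0); (0,1); (1,0); (1,1)}
PSO: 4 outcomes — {(0,0); (0,1); (1,0); (1,1)}
target (0,1) ∈ {SC,TSO,PSO}

SC:yes TSO:yes PSO:yes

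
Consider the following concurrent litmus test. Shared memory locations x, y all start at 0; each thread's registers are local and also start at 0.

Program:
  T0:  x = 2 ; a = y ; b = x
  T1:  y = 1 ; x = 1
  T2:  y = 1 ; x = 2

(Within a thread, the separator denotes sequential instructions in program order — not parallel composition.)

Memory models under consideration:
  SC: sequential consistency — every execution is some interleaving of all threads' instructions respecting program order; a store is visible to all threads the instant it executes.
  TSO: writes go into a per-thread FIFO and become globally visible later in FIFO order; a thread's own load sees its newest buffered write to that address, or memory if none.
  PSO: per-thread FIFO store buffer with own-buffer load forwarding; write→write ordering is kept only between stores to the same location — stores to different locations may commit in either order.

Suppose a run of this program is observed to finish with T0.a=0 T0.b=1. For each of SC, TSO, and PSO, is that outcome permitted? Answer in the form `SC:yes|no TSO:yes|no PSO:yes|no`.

outcome vector order: (T0.a,T0.b)
[SC] allowed = {0/1 0/2 1/1 1/2}
[TSO] allowed = {0/1 0/2 1/1 1/2}
[PSO] allowed = {0/1 0/2 1/1 1/2}
target 0/1 ∈ {SC,TSO,PSO}

SC:yes TSO:yes PSO:yes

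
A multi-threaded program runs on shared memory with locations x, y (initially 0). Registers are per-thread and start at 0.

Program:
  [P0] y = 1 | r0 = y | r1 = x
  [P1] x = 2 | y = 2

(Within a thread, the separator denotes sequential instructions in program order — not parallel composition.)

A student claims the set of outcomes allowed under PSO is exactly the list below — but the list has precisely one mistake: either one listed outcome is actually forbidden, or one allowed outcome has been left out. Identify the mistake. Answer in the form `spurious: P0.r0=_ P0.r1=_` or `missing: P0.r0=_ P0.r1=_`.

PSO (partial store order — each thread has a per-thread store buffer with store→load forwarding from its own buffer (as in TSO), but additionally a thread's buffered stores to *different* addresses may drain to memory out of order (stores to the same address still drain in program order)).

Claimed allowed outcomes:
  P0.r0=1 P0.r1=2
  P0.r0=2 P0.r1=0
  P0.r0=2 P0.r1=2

missing: P0.r0=1 P0.r1=0

outcome vector order: (P0.r0,P0.r1)
[PSO] allowed = {10; 12; 20; 22}
PSO∖claimed = {10}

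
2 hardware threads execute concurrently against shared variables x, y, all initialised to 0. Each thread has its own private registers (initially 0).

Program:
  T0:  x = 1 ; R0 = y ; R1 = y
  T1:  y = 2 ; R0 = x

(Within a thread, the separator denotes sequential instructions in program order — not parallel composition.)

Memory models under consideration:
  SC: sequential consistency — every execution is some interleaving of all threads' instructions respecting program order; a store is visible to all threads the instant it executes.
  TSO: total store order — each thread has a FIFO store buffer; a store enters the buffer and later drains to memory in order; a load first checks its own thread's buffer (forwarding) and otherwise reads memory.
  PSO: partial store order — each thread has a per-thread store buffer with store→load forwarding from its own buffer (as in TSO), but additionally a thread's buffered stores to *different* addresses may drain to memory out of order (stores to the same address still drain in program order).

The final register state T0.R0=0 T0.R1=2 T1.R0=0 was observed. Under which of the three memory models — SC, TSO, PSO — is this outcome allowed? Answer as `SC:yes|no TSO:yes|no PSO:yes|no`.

SC:no TSO:yes PSO:yes

outcome vector order: (T0.R0,T0.R1,T1.R0)
SC: 4 outcomes — {0/0/1; 0/2/1; 2/2/0; 2/2/1}
TSO: 6 outcomes — {0/0/0; 0/0/1; 0/2/0; 0/2/1; 2/2/0; 2/2/1}
PSO: 6 outcomes — {0/0/0; 0/0/1; 0/2/0; 0/2/1; 2/2/0; 2/2/1}
target 0/2/0 ∈ {TSO,PSO}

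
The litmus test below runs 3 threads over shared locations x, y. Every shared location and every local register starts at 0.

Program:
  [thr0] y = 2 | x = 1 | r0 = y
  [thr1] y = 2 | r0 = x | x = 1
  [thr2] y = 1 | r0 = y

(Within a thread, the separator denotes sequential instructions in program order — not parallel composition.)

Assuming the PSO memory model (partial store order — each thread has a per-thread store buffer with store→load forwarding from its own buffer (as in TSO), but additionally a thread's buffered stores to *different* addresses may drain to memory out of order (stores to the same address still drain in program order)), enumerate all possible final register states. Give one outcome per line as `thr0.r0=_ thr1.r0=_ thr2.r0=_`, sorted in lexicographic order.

thr0.r0=1 thr1.r0=0 thr2.r0=1
thr0.r0=1 thr1.r0=0 thr2.r0=2
thr0.r0=1 thr1.r0=1 thr2.r0=1
thr0.r0=1 thr1.r0=1 thr2.r0=2
thr0.r0=2 thr1.r0=0 thr2.r0=1
thr0.r0=2 thr1.r0=0 thr2.r0=2
thr0.r0=2 thr1.r0=1 thr2.r0=1
thr0.r0=2 thr1.r0=1 thr2.r0=2

outcome vector order: (thr0.r0,thr1.r0,thr2.r0)
|PSO outcomes| = 8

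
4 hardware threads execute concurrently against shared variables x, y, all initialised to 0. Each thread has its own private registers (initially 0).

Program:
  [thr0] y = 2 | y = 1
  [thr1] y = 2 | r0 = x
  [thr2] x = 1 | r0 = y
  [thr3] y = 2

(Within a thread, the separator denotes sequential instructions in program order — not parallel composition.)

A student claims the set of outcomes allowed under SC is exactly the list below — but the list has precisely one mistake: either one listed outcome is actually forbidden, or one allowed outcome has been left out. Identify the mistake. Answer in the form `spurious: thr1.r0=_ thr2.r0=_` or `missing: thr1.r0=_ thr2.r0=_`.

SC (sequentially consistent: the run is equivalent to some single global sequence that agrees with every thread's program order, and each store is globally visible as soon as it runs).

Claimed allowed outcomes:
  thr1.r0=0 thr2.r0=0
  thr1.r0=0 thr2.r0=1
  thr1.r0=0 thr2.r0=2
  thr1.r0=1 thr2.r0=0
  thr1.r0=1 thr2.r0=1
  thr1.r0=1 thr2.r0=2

outcome vector order: (thr1.r0,thr2.r0)
SC: 5 outcomes — {(0,1); (0,2); (1,0); (1,1); (1,2)}
claimed∖SC = {(0,0)}

spurious: thr1.r0=0 thr2.r0=0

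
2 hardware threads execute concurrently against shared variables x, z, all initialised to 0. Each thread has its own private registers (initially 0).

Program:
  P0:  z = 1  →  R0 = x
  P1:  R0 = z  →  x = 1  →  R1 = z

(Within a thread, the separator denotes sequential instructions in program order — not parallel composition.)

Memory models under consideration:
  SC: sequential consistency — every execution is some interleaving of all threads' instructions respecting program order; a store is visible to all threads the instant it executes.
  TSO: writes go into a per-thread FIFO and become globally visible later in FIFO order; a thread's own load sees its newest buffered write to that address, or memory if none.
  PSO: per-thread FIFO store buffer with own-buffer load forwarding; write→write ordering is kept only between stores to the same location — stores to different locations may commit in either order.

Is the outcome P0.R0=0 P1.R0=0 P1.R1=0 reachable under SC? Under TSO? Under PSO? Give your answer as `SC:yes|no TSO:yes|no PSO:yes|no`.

SC:no TSO:yes PSO:yes

outcome vector order: (P0.R0,P1.R0,P1.R1)
under SC → 0/0/1; 0/1/1; 1/0/0; 1/0/1; 1/1/1
under TSO → 0/0/0; 0/0/1; 0/1/1; 1/0/0; 1/0/1; 1/1/1
under PSO → 0/0/0; 0/0/1; 0/1/1; 1/0/0; 1/0/1; 1/1/1
target 0/0/0 ∈ {TSO,PSO}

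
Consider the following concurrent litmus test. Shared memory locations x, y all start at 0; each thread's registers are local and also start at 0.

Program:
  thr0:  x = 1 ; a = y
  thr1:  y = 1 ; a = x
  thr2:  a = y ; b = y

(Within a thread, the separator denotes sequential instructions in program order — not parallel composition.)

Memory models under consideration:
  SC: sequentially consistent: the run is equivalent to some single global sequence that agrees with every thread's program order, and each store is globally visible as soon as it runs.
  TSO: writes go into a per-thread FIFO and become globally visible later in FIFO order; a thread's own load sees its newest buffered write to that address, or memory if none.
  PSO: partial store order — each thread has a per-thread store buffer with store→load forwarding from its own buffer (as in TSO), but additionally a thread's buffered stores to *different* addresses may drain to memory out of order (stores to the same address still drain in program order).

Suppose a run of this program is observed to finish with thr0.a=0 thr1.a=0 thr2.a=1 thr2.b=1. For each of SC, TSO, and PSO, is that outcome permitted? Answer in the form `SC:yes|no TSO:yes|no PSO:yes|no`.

SC:no TSO:yes PSO:yes

outcome vector order: (thr0.a,thr1.a,thr2.a,thr2.b)
[SC] allowed = {0/1/0/0, 0/1/0/1, 0/1/1/1, 1/0/0/0, 1/0/0/1, 1/0/1/1, 1/1/0/0, 1/1/0/1, 1/1/1/1}
[TSO] allowed = {0/0/0/0, 0/0/0/1, 0/0/1/1, 0/1/0/0, 0/1/0/1, 0/1/1/1, 1/0/0/0, 1/0/0/1, 1/0/1/1, 1/1/0/0, 1/1/0/1, 1/1/1/1}
[PSO] allowed = {0/0/0/0, 0/0/0/1, 0/0/1/1, 0/1/0/0, 0/1/0/1, 0/1/1/1, 1/0/0/0, 1/0/0/1, 1/0/1/1, 1/1/0/0, 1/1/0/1, 1/1/1/1}
target 0/0/1/1 ∈ {TSO,PSO}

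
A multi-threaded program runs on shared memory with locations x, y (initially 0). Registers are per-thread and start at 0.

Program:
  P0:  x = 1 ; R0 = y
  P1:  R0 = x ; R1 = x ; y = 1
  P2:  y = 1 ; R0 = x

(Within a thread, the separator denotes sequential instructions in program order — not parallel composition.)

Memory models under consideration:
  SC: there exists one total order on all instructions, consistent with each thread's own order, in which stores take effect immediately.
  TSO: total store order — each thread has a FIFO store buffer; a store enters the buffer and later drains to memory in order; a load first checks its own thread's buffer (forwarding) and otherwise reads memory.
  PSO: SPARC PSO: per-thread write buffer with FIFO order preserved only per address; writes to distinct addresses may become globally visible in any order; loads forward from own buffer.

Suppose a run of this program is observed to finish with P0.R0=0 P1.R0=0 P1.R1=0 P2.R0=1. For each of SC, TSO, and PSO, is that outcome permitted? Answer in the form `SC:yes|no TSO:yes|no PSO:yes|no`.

outcome vector order: (P0.R0,P1.R0,P1.R1,P2.R0)
[SC] allowed = {0001; 0011; 0111; 1000; 1001; 1010; 1011; 1110; 1111}
[TSO] allowed = {0000; 0001; 0010; 0011; 0110; 0111; 1000; 1001; 1010; 1011; 1110; 1111}
[PSO] allowed = {0000; 0001; 0010; 0011; 0110; 0111; 1000; 1001; 1010; 1011; 1110; 1111}
target 0001 ∈ {SC,TSO,PSO}

SC:yes TSO:yes PSO:yes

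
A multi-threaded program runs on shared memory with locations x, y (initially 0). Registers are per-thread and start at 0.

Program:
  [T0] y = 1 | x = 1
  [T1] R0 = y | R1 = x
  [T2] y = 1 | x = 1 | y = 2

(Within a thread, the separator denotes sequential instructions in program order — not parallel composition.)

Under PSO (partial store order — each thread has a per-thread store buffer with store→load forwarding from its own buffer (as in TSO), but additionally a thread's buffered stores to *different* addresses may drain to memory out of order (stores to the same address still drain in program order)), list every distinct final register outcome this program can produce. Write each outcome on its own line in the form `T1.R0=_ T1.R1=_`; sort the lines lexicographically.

T1.R0=0 T1.R1=0
T1.R0=0 T1.R1=1
T1.R0=1 T1.R1=0
T1.R0=1 T1.R1=1
T1.R0=2 T1.R1=0
T1.R0=2 T1.R1=1

outcome vector order: (T1.R0,T1.R1)
|PSO outcomes| = 6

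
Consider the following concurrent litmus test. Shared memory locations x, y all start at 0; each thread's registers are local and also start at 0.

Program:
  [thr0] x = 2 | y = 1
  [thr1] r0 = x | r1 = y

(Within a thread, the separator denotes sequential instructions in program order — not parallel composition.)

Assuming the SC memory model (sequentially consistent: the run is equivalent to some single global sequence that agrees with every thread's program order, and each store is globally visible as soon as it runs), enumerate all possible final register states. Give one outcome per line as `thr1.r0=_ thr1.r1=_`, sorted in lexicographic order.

outcome vector order: (thr1.r0,thr1.r1)
|SC outcomes| = 4

thr1.r0=0 thr1.r1=0
thr1.r0=0 thr1.r1=1
thr1.r0=2 thr1.r1=0
thr1.r0=2 thr1.r1=1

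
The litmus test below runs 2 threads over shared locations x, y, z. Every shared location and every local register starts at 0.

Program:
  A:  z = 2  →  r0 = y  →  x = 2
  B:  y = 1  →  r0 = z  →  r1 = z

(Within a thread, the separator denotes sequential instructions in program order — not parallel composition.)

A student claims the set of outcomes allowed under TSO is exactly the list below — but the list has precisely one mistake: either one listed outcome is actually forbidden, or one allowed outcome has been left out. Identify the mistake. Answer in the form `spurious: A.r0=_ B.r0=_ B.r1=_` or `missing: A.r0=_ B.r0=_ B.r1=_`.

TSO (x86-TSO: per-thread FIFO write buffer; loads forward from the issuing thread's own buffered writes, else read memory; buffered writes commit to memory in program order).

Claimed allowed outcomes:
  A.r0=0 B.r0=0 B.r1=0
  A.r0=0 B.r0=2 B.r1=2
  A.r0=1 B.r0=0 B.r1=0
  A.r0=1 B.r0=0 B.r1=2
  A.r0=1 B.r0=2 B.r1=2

outcome vector order: (A.r0,B.r0,B.r1)
TSO: 6 outcomes — {000 002 022 100 102 122}
TSO∖claimed = {002}

missing: A.r0=0 B.r0=0 B.r1=2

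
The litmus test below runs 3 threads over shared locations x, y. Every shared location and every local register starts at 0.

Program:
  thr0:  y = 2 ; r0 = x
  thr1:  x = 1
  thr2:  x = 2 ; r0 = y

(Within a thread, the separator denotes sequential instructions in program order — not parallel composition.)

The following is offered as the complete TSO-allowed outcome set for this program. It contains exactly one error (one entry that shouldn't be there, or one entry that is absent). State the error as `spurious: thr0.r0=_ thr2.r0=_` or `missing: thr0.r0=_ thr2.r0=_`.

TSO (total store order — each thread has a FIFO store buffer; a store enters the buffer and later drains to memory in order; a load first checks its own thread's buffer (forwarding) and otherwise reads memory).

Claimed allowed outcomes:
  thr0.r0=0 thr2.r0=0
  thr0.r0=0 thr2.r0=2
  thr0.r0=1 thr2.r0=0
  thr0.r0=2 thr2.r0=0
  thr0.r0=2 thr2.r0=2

missing: thr0.r0=1 thr2.r0=2

outcome vector order: (thr0.r0,thr2.r0)
under TSO → <0 0>, <0 2>, <1 0>, <1 2>, <2 0>, <2 2>
TSO∖claimed = {<1 2>}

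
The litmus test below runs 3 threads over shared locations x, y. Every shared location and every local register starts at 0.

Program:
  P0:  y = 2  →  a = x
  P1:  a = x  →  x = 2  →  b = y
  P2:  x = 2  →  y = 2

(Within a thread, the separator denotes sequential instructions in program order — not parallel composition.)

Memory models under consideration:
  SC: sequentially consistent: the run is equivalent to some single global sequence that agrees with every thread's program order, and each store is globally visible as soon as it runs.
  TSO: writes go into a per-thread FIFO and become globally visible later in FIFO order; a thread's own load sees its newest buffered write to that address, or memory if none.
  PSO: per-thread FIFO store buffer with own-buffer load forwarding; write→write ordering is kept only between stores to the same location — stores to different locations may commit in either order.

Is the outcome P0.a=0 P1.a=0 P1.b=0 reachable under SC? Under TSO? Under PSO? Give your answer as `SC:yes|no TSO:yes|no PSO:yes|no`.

SC:no TSO:yes PSO:yes

outcome vector order: (P0.a,P1.a,P1.b)
SC (6): <0 0 2>; <0 2 2>; <2 0 0>; <2 0 2>; <2 2 0>; <2 2 2>
TSO (8): <0 0 0>; <0 0 2>; <0 2 0>; <0 2 2>; <2 0 0>; <2 0 2>; <2 2 0>; <2 2 2>
PSO (8): <0 0 0>; <0 0 2>; <0 2 0>; <0 2 2>; <2 0 0>; <2 0 2>; <2 2 0>; <2 2 2>
target <0 0 0> ∈ {TSO,PSO}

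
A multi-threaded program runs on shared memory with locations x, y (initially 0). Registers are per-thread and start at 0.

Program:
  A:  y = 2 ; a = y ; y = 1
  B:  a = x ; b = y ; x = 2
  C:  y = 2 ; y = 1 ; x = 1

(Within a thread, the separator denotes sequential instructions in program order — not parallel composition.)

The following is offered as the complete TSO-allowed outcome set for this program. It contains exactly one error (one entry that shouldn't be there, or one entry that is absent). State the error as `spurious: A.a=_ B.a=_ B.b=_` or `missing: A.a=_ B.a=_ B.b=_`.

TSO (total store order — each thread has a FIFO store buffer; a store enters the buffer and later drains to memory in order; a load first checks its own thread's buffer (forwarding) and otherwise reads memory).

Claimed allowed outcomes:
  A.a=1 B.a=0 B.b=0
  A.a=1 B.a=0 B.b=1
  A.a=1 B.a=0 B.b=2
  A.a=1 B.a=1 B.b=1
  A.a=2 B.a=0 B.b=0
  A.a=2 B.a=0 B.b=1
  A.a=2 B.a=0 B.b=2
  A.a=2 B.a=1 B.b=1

outcome vector order: (A.a,B.a,B.b)
TSO (9): <1 0 0>, <1 0 1>, <1 0 2>, <1 1 1>, <2 0 0>, <2 0 1>, <2 0 2>, <2 1 1>, <2 1 2>
TSO∖claimed = {<2 1 2>}

missing: A.a=2 B.a=1 B.b=2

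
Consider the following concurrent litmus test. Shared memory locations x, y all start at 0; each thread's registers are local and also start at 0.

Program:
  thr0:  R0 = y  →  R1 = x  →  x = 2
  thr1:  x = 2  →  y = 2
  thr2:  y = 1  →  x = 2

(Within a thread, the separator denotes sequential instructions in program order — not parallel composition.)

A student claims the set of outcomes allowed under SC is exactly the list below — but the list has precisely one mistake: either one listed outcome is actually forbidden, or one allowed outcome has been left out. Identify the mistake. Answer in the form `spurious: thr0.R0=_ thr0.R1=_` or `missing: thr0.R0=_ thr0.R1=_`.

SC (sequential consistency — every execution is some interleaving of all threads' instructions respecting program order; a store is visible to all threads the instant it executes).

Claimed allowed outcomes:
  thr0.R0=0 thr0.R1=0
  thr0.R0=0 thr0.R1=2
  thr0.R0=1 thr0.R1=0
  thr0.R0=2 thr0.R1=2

outcome vector order: (thr0.R0,thr0.R1)
[SC] allowed = {(0,0); (0,2); (1,0); (1,2); (2,2)}
SC∖claimed = {(1,2)}

missing: thr0.R0=1 thr0.R1=2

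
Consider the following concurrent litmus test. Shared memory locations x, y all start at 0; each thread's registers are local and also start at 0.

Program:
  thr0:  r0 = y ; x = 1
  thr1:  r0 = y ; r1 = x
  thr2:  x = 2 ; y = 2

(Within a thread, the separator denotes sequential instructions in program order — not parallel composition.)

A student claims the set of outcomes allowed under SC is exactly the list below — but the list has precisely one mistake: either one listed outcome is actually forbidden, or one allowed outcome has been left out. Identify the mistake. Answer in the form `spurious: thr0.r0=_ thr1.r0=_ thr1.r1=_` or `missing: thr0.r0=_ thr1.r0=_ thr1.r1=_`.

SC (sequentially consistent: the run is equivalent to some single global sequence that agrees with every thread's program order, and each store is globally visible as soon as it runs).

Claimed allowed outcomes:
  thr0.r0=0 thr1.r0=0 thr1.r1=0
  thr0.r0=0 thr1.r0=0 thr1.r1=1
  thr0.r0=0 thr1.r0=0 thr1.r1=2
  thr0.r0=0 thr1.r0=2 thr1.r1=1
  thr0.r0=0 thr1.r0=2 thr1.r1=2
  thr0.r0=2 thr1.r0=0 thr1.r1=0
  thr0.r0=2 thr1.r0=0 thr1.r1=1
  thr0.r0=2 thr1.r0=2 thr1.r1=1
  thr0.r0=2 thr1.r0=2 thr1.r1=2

missing: thr0.r0=2 thr1.r0=0 thr1.r1=2

outcome vector order: (thr0.r0,thr1.r0,thr1.r1)
[SC] allowed = {0/0/0; 0/0/1; 0/0/2; 0/2/1; 0/2/2; 2/0/0; 2/0/1; 2/0/2; 2/2/1; 2/2/2}
SC∖claimed = {2/0/2}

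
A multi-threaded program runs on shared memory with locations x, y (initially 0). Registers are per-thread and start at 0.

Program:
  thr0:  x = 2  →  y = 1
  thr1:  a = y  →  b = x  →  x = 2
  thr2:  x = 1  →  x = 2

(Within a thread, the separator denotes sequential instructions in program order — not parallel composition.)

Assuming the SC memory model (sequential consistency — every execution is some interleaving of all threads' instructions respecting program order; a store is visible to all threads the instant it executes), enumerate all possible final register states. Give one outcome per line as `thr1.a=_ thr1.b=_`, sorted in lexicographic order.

outcome vector order: (thr1.a,thr1.b)
|SC outcomes| = 5

thr1.a=0 thr1.b=0
thr1.a=0 thr1.b=1
thr1.a=0 thr1.b=2
thr1.a=1 thr1.b=1
thr1.a=1 thr1.b=2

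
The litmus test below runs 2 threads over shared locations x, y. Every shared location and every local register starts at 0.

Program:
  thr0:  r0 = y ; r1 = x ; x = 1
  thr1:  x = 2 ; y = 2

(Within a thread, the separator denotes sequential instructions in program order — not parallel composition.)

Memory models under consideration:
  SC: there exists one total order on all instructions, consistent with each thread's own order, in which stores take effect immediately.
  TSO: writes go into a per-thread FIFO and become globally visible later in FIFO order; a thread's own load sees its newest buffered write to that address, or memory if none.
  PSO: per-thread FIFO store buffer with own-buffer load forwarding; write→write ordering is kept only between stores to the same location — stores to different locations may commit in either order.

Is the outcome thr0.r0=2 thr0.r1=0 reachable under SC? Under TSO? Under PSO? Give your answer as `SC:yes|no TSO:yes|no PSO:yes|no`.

outcome vector order: (thr0.r0,thr0.r1)
SC: 3 outcomes — {00 02 22}
TSO: 3 outcomes — {00 02 22}
PSO: 4 outcomes — {00 02 20 22}
target 20 ∈ {PSO}

SC:no TSO:no PSO:yes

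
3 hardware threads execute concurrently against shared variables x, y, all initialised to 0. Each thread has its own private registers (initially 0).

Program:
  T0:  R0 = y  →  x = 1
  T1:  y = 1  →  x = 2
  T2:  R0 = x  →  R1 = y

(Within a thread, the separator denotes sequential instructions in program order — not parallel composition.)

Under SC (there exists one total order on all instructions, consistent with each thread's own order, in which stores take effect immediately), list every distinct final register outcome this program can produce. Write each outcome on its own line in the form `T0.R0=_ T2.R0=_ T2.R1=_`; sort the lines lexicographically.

outcome vector order: (T0.R0,T2.R0,T2.R1)
|SC outcomes| = 9

T0.R0=0 T2.R0=0 T2.R1=0
T0.R0=0 T2.R0=0 T2.R1=1
T0.R0=0 T2.R0=1 T2.R1=0
T0.R0=0 T2.R0=1 T2.R1=1
T0.R0=0 T2.R0=2 T2.R1=1
T0.R0=1 T2.R0=0 T2.R1=0
T0.R0=1 T2.R0=0 T2.R1=1
T0.R0=1 T2.R0=1 T2.R1=1
T0.R0=1 T2.R0=2 T2.R1=1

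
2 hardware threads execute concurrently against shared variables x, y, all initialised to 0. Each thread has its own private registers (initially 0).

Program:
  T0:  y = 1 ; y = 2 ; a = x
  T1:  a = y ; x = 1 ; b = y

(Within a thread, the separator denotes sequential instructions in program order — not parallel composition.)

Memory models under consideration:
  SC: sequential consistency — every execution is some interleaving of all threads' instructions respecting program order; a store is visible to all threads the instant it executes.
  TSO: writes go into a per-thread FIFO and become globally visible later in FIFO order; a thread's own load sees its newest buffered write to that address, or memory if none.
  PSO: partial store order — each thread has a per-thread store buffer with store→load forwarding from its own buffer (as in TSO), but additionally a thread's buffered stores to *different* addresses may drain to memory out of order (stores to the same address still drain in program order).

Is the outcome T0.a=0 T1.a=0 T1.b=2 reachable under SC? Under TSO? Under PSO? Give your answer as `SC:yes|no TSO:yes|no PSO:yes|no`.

outcome vector order: (T0.a,T1.a,T1.b)
under SC → 0/0/2, 0/1/2, 0/2/2, 1/0/0, 1/0/1, 1/0/2, 1/1/1, 1/1/2, 1/2/2
under TSO → 0/0/0, 0/0/1, 0/0/2, 0/1/1, 0/1/2, 0/2/2, 1/0/0, 1/0/1, 1/0/2, 1/1/1, 1/1/2, 1/2/2
under PSO → 0/0/0, 0/0/1, 0/0/2, 0/1/1, 0/1/2, 0/2/2, 1/0/0, 1/0/1, 1/0/2, 1/1/1, 1/1/2, 1/2/2
target 0/0/2 ∈ {SC,TSO,PSO}

SC:yes TSO:yes PSO:yes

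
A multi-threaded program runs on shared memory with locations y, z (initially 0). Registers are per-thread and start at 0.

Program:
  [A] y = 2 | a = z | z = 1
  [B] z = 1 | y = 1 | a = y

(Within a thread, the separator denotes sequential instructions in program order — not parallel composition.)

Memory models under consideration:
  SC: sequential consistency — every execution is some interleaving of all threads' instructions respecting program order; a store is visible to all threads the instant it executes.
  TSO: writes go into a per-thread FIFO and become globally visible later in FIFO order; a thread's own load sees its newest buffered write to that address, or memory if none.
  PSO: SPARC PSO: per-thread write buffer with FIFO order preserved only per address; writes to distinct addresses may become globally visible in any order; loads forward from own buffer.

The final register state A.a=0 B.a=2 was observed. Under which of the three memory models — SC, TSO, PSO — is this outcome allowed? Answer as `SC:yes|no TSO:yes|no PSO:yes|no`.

outcome vector order: (A.a,B.a)
SC (3): 01; 11; 12
TSO (4): 01; 02; 11; 12
PSO (4): 01; 02; 11; 12
target 02 ∈ {TSO,PSO}

SC:no TSO:yes PSO:yes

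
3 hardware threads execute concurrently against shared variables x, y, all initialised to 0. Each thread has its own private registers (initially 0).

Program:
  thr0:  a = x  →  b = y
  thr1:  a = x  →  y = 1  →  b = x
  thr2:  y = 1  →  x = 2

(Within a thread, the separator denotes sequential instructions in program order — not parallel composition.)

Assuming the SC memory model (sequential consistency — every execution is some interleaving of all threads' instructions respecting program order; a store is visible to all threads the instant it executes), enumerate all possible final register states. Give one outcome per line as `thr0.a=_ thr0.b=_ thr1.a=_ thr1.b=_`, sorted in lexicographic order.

outcome vector order: (thr0.a,thr0.b,thr1.a,thr1.b)
|SC outcomes| = 9

thr0.a=0 thr0.b=0 thr1.a=0 thr1.b=0
thr0.a=0 thr0.b=0 thr1.a=0 thr1.b=2
thr0.a=0 thr0.b=0 thr1.a=2 thr1.b=2
thr0.a=0 thr0.b=1 thr1.a=0 thr1.b=0
thr0.a=0 thr0.b=1 thr1.a=0 thr1.b=2
thr0.a=0 thr0.b=1 thr1.a=2 thr1.b=2
thr0.a=2 thr0.b=1 thr1.a=0 thr1.b=0
thr0.a=2 thr0.b=1 thr1.a=0 thr1.b=2
thr0.a=2 thr0.b=1 thr1.a=2 thr1.b=2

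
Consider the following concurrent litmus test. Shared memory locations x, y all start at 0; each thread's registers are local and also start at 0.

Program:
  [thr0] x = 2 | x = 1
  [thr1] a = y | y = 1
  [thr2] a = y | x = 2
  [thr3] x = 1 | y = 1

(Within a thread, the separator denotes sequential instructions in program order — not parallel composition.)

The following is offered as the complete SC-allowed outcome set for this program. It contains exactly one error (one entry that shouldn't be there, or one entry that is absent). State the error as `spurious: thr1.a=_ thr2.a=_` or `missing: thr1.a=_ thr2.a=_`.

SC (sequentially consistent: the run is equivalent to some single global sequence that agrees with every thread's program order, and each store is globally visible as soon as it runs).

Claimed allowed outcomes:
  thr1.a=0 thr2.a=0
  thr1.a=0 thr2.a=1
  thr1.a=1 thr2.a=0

outcome vector order: (thr1.a,thr2.a)
SC: 4 outcomes — {00; 01; 10; 11}
SC∖claimed = {11}

missing: thr1.a=1 thr2.a=1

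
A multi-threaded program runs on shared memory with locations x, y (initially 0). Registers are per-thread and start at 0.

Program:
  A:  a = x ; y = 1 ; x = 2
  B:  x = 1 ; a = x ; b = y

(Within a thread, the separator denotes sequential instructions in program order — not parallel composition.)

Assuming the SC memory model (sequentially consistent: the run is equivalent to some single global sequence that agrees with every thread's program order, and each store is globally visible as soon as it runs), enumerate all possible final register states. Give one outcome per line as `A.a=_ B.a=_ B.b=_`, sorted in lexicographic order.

A.a=0 B.a=1 B.b=0
A.a=0 B.a=1 B.b=1
A.a=0 B.a=2 B.b=1
A.a=1 B.a=1 B.b=0
A.a=1 B.a=1 B.b=1
A.a=1 B.a=2 B.b=1

outcome vector order: (A.a,B.a,B.b)
|SC outcomes| = 6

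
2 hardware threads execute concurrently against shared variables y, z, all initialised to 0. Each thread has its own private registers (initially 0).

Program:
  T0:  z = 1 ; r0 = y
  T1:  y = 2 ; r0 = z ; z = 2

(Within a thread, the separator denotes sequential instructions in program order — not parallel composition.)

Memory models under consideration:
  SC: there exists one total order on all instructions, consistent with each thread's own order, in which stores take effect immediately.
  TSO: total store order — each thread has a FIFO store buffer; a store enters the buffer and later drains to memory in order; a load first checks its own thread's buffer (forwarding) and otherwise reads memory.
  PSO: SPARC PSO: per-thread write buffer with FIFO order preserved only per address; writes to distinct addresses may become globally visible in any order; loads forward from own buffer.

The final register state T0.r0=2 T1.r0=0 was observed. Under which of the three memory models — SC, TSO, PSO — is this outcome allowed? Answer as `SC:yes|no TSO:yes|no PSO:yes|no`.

SC:yes TSO:yes PSO:yes

outcome vector order: (T0.r0,T1.r0)
[SC] allowed = {0/1; 2/0; 2/1}
[TSO] allowed = {0/0; 0/1; 2/0; 2/1}
[PSO] allowed = {0/0; 0/1; 2/0; 2/1}
target 2/0 ∈ {SC,TSO,PSO}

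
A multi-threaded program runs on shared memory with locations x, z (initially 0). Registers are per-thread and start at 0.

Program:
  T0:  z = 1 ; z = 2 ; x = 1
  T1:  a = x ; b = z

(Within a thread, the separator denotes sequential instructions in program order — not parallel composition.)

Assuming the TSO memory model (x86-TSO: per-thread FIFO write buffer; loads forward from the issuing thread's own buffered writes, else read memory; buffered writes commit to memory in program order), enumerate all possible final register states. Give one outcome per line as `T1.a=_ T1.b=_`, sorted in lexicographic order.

outcome vector order: (T1.a,T1.b)
|TSO outcomes| = 4

T1.a=0 T1.b=0
T1.a=0 T1.b=1
T1.a=0 T1.b=2
T1.a=1 T1.b=2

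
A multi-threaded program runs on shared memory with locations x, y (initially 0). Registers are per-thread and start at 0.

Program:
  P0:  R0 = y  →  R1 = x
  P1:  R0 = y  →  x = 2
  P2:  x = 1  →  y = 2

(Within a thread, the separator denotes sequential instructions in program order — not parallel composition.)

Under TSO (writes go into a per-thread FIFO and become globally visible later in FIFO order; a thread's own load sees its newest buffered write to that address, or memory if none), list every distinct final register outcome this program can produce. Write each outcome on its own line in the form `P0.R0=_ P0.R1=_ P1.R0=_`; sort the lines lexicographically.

P0.R0=0 P0.R1=0 P1.R0=0
P0.R0=0 P0.R1=0 P1.R0=2
P0.R0=0 P0.R1=1 P1.R0=0
P0.R0=0 P0.R1=1 P1.R0=2
P0.R0=0 P0.R1=2 P1.R0=0
P0.R0=0 P0.R1=2 P1.R0=2
P0.R0=2 P0.R1=1 P1.R0=0
P0.R0=2 P0.R1=1 P1.R0=2
P0.R0=2 P0.R1=2 P1.R0=0
P0.R0=2 P0.R1=2 P1.R0=2

outcome vector order: (P0.R0,P0.R1,P1.R0)
|TSO outcomes| = 10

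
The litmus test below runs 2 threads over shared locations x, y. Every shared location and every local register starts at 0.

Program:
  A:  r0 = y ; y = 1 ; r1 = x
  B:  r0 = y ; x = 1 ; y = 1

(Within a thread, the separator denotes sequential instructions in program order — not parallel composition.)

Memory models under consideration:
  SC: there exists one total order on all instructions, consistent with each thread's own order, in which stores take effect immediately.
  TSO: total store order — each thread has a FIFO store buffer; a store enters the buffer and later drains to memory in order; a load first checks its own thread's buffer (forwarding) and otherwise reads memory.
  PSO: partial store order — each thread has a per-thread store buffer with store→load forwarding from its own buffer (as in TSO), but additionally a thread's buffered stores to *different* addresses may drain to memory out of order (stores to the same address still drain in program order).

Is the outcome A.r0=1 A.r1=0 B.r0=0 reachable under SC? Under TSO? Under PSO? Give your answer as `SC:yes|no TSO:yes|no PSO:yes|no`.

outcome vector order: (A.r0,A.r1,B.r0)
SC (5): 0/0/0; 0/0/1; 0/1/0; 0/1/1; 1/1/0
TSO (5): 0/0/0; 0/0/1; 0/1/0; 0/1/1; 1/1/0
PSO (6): 0/0/0; 0/0/1; 0/1/0; 0/1/1; 1/0/0; 1/1/0
target 1/0/0 ∈ {PSO}

SC:no TSO:no PSO:yes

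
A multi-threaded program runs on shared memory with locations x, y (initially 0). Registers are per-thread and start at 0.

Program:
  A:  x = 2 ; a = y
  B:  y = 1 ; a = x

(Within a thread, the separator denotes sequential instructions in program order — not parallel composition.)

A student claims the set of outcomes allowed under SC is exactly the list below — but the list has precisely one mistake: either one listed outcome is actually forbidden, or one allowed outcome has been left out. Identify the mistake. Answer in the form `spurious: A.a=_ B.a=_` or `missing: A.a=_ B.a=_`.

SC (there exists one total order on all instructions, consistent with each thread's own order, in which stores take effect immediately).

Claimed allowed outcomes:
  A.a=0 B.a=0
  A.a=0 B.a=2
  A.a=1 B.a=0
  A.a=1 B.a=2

spurious: A.a=0 B.a=0

outcome vector order: (A.a,B.a)
under SC → (0,2); (1,0); (1,2)
claimed∖SC = {(0,0)}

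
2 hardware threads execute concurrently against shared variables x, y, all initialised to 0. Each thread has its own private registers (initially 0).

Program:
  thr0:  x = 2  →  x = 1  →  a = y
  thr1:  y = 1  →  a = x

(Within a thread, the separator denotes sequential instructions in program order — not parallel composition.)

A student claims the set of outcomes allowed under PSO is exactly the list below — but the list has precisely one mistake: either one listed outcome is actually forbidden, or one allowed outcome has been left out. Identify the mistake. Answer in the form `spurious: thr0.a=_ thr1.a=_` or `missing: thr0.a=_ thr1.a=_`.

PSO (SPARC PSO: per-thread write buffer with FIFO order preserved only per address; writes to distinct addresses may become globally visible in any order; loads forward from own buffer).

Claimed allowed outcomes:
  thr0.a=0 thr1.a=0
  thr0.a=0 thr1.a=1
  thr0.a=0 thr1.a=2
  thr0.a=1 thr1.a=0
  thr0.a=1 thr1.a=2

missing: thr0.a=1 thr1.a=1

outcome vector order: (thr0.a,thr1.a)
under PSO → <0 0> <0 1> <0 2> <1 0> <1 1> <1 2>
PSO∖claimed = {<1 1>}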